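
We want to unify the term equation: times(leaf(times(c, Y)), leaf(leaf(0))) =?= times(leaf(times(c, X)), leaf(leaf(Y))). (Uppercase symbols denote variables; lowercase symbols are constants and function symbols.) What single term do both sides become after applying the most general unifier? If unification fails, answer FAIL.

times(leaf(times(c, 0)), leaf(leaf(0)))

Decompose times/2: leaf(times(c, Y)) =?= leaf(times(c, X)),  leaf(leaf(0)) =?= leaf(leaf(Y)).
Decompose leaf/1: times(c, Y) =?= times(c, X).
Decompose times/2: c =?= c,  Y =?= X.
Delete trivial equation c =?= c.
Bind Y := X; substituting into the remaining equation gives: leaf(leaf(0)) =?= leaf(leaf(X)).
Decompose leaf/1: leaf(0) =?= leaf(X).
Decompose leaf/1: 0 =?= X.
Bind X := 0. Substituting into the earlier binding gives Y := 0.
Applying the MGU to either side gives times(leaf(times(c, 0)), leaf(leaf(0))).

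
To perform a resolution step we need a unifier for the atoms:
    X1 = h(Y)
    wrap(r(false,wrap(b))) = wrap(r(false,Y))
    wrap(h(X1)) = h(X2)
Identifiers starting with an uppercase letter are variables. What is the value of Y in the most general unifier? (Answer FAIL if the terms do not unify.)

FAIL

Bind X1 := h(Y); substituting into the one remaining equation that mentions X1 gives: wrap(h(h(Y))) = h(X2).
Decompose wrap/1: r(false,wrap(b)) = r(false,Y).
Decompose r/2: false = false,  wrap(b) = Y.
Delete trivial equation false = false.
Bind Y := wrap(b); substituting into the remaining equation gives: wrap(h(h(wrap(b)))) = h(X2). Substituting into the earlier binding gives X1 := h(wrap(b)).
Clash: head symbols differ (wrap/1 vs h/1); no unifier exists.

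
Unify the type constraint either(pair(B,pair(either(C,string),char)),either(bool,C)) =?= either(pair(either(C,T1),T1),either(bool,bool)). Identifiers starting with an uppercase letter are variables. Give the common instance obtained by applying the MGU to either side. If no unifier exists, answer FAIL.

Decompose either/2: pair(B,pair(either(C,string),char)) =?= pair(either(C,T1),T1),  either(bool,C) =?= either(bool,bool).
Decompose pair/2: B =?= either(C,T1),  pair(either(C,string),char) =?= T1.
Bind B := either(C,T1); no other remaining equation mentions B.
Bind T1 := pair(either(C,string),char); no other remaining equation mentions T1. Substituting into the earlier binding gives B := either(C,pair(either(C,string),char)).
Decompose either/2: bool =?= bool,  C =?= bool.
Delete trivial equation bool =?= bool.
Bind C := bool. Substituting into the earlier bindings gives B := either(bool,pair(either(bool,string),char)), T1 := pair(either(bool,string),char).
Applying the MGU to either side gives either(pair(either(bool,pair(either(bool,string),char)),pair(either(bool,string),char)),either(bool,bool)).

either(pair(either(bool,pair(either(bool,string),char)),pair(either(bool,string),char)),either(bool,bool))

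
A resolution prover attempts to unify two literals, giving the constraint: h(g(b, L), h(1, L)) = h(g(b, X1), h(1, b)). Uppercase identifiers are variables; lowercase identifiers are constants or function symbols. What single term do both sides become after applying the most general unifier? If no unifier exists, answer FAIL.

h(g(b, b), h(1, b))

Decompose h/2: g(b, L) = g(b, X1),  h(1, L) = h(1, b).
Decompose g/2: b = b,  L = X1.
Delete trivial equation b = b.
Bind L := X1; substituting into the remaining equation gives: h(1, X1) = h(1, b).
Decompose h/2: 1 = 1,  X1 = b.
Delete trivial equation 1 = 1.
Bind X1 := b. Substituting into the earlier binding gives L := b.
Applying the MGU to either side gives h(g(b, b), h(1, b)).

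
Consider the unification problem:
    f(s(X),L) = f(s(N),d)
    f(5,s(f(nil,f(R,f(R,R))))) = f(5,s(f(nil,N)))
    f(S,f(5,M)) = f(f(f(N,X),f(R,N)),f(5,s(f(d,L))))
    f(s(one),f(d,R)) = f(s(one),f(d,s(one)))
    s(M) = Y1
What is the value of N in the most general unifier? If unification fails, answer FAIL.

Decompose f/2: s(X) = s(N),  L = d.
Decompose s/1: X = N.
Bind X := N; substituting into the one remaining equation that mentions X gives: f(S,f(5,M)) = f(f(f(N,N),f(R,N)),f(5,s(f(d,L)))).
Bind L := d; substituting into the one remaining equation that mentions L gives: f(S,f(5,M)) = f(f(f(N,N),f(R,N)),f(5,s(f(d,d)))).
Decompose f/2: 5 = 5,  s(f(nil,f(R,f(R,R)))) = s(f(nil,N)).
Delete trivial equation 5 = 5.
Decompose s/1: f(nil,f(R,f(R,R))) = f(nil,N).
Decompose f/2: nil = nil,  f(R,f(R,R)) = N.
Delete trivial equation nil = nil.
Bind N := f(R,f(R,R)); substituting into the one remaining equation that mentions N gives: f(S,f(5,M)) = f(f(f(f(R,f(R,R)),f(R,f(R,R))),f(R,f(R,f(R,R)))),f(5,s(f(d,d)))). Substituting into the earlier binding gives X := f(R,f(R,R)).
Decompose f/2: S = f(f(f(R,f(R,R)),f(R,f(R,R))),f(R,f(R,f(R,R)))),  f(5,M) = f(5,s(f(d,d))).
Bind S := f(f(f(R,f(R,R)),f(R,f(R,R))),f(R,f(R,f(R,R)))); no other remaining equation mentions S.
Decompose f/2: 5 = 5,  M = s(f(d,d)).
Delete trivial equation 5 = 5.
Bind M := s(f(d,d)); substituting into the one remaining equation that mentions M gives: s(s(f(d,d))) = Y1.
Decompose f/2: s(one) = s(one),  f(d,R) = f(d,s(one)).
Delete trivial equation s(one) = s(one).
Decompose f/2: d = d,  R = s(one).
Delete trivial equation d = d.
Bind R := s(one); no other remaining equation mentions R. Substituting into the earlier bindings gives X := f(s(one),f(s(one),s(one))), N := f(s(one),f(s(one),s(one))), S := f(f(f(s(one),f(s(one),s(one))),f(s(one),f(s(one),s(one)))),f(s(one),f(s(one),f(s(one),s(one))))).
Bind Y1 := s(s(f(d,d))).
MGU = { X := f(s(one),f(s(one),s(one))), L := d, N := f(s(one),f(s(one),s(one))), S := f(f(f(s(one),f(s(one),s(one))),f(s(one),f(s(one),s(one)))),f(s(one),f(s(one),f(s(one),s(one))))), M := s(f(d,d)), R := s(one), Y1 := s(s(f(d,d))) }, so N := f(s(one),f(s(one),s(one))).

f(s(one),f(s(one),s(one)))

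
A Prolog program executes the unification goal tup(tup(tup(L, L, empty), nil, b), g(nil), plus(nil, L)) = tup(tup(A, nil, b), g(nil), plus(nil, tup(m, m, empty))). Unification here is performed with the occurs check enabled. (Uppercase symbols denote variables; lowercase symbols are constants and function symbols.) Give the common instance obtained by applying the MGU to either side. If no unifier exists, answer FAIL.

tup(tup(tup(tup(m, m, empty), tup(m, m, empty), empty), nil, b), g(nil), plus(nil, tup(m, m, empty)))

Decompose tup/3: tup(tup(L, L, empty), nil, b) = tup(A, nil, b),  g(nil) = g(nil),  plus(nil, L) = plus(nil, tup(m, m, empty)).
Decompose tup/3: tup(L, L, empty) = A,  nil = nil,  b = b.
Bind A := tup(L, L, empty); no other remaining equation mentions A.
Delete trivial equation nil = nil.
Delete trivial equation b = b.
Delete trivial equation g(nil) = g(nil).
Decompose plus/2: nil = nil,  L = tup(m, m, empty).
Delete trivial equation nil = nil.
Bind L := tup(m, m, empty). Substituting into the earlier binding gives A := tup(tup(m, m, empty), tup(m, m, empty), empty).
Applying the MGU to either side gives tup(tup(tup(tup(m, m, empty), tup(m, m, empty), empty), nil, b), g(nil), plus(nil, tup(m, m, empty))).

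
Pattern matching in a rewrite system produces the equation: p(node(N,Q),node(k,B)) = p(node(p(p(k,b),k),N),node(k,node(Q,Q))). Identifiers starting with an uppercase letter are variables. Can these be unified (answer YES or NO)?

Decompose p/2: node(N,Q) = node(p(p(k,b),k),N),  node(k,B) = node(k,node(Q,Q)).
Decompose node/2: N = p(p(k,b),k),  Q = N.
Bind N := p(p(k,b),k); substituting into the one remaining equation that mentions N gives: Q = p(p(k,b),k).
Bind Q := p(p(k,b),k); substituting into the remaining equation gives: node(k,B) = node(k,node(p(p(k,b),k),p(p(k,b),k))).
Decompose node/2: k = k,  B = node(p(p(k,b),k),p(p(k,b),k)).
Delete trivial equation k = k.
Bind B := node(p(p(k,b),k),p(p(k,b),k)).
No equations remain and no clash or occurs-check failure arose, so a unifier exists.

YES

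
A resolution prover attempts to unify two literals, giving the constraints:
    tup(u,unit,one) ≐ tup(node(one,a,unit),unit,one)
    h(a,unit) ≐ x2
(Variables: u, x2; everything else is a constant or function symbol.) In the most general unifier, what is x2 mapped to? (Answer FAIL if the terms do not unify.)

Decompose tup/3: u ≐ node(one,a,unit),  unit ≐ unit,  one ≐ one.
Bind u := node(one,a,unit); no other remaining equation mentions u.
Delete trivial equation unit ≐ unit.
Delete trivial equation one ≐ one.
Bind x2 := h(a,unit).
MGU = { u ↦ node(one,a,unit), x2 ↦ h(a,unit) }, so x2 ↦ h(a,unit).

h(a,unit)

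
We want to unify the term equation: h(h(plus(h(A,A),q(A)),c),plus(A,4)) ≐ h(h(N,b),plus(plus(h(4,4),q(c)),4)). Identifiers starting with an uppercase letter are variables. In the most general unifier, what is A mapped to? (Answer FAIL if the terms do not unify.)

Decompose h/2: h(plus(h(A,A),q(A)),c) ≐ h(N,b),  plus(A,4) ≐ plus(plus(h(4,4),q(c)),4).
Decompose h/2: plus(h(A,A),q(A)) ≐ N,  c ≐ b.
Bind N := plus(h(A,A),q(A)); no other remaining equation mentions N.
Clash: constants c and b differ; no unifier exists.

FAIL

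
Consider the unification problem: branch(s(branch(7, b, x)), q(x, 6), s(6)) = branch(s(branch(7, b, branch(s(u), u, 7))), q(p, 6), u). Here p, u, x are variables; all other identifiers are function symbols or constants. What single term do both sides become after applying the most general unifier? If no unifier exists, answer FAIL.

branch(s(branch(7, b, branch(s(s(6)), s(6), 7))), q(branch(s(s(6)), s(6), 7), 6), s(6))

Decompose branch/3: s(branch(7, b, x)) = s(branch(7, b, branch(s(u), u, 7))),  q(x, 6) = q(p, 6),  s(6) = u.
Decompose s/1: branch(7, b, x) = branch(7, b, branch(s(u), u, 7)).
Decompose branch/3: 7 = 7,  b = b,  x = branch(s(u), u, 7).
Delete trivial equation 7 = 7.
Delete trivial equation b = b.
Bind x := branch(s(u), u, 7); substituting into the one remaining equation that mentions x gives: q(branch(s(u), u, 7), 6) = q(p, 6).
Decompose q/2: branch(s(u), u, 7) = p,  6 = 6.
Bind p := branch(s(u), u, 7); no other remaining equation mentions p.
Delete trivial equation 6 = 6.
Bind u := s(6). Substituting into the earlier bindings gives x := branch(s(s(6)), s(6), 7), p := branch(s(s(6)), s(6), 7).
Applying the MGU to either side gives branch(s(branch(7, b, branch(s(s(6)), s(6), 7))), q(branch(s(s(6)), s(6), 7), 6), s(6)).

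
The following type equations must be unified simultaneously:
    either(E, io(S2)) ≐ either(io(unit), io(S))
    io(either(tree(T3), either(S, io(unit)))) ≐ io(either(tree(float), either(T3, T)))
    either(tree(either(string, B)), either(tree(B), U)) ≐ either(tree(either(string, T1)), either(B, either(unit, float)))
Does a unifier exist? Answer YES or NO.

NO

Decompose either/2: E ≐ io(unit),  io(S2) ≐ io(S).
Bind E := io(unit); no other remaining equation mentions E.
Decompose io/1: S2 ≐ S.
Bind S2 := S; no other remaining equation mentions S2.
Decompose io/1: either(tree(T3), either(S, io(unit))) ≐ either(tree(float), either(T3, T)).
Decompose either/2: tree(T3) ≐ tree(float),  either(S, io(unit)) ≐ either(T3, T).
Decompose tree/1: T3 ≐ float.
Bind T3 := float; substituting into the one remaining equation that mentions T3 gives: either(S, io(unit)) ≐ either(float, T).
Decompose either/2: S ≐ float,  io(unit) ≐ T.
Bind S := float; no other remaining equation mentions S. Substituting into the earlier binding gives S2 := float.
Bind T := io(unit); no other remaining equation mentions T.
Decompose either/2: tree(either(string, B)) ≐ tree(either(string, T1)),  either(tree(B), U) ≐ either(B, either(unit, float)).
Decompose tree/1: either(string, B) ≐ either(string, T1).
Decompose either/2: string ≐ string,  B ≐ T1.
Delete trivial equation string ≐ string.
Bind B := T1; substituting into the remaining equation gives: either(tree(T1), U) ≐ either(T1, either(unit, float)).
Decompose either/2: tree(T1) ≐ T1,  U ≐ either(unit, float).
Occurs check fails: T1 occurs in tree(T1); the equation T1 ≐ tree(T1) has no finite solution.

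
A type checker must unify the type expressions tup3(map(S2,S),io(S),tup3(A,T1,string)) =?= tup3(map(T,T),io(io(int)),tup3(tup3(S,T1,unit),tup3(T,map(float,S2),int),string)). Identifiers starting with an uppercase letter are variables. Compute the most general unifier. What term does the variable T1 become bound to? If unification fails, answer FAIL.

Decompose tup3/3: map(S2,S) =?= map(T,T),  io(S) =?= io(io(int)),  tup3(A,T1,string) =?= tup3(tup3(S,T1,unit),tup3(T,map(float,S2),int),string).
Decompose map/2: S2 =?= T,  S =?= T.
Bind S2 := T; substituting into the one remaining equation that mentions S2 gives: tup3(A,T1,string) =?= tup3(tup3(S,T1,unit),tup3(T,map(float,T),int),string).
Bind S := T; substituting into the remaining equations gives: io(T) =?= io(io(int)),  tup3(A,T1,string) =?= tup3(tup3(T,T1,unit),tup3(T,map(float,T),int),string).
Decompose io/1: T =?= io(int).
Bind T := io(int); substituting into the remaining equation gives: tup3(A,T1,string) =?= tup3(tup3(io(int),T1,unit),tup3(io(int),map(float,io(int)),int),string). Substituting into the earlier bindings gives S2 := io(int), S := io(int).
Decompose tup3/3: A =?= tup3(io(int),T1,unit),  T1 =?= tup3(io(int),map(float,io(int)),int),  string =?= string.
Bind A := tup3(io(int),T1,unit); no other remaining equation mentions A.
Bind T1 := tup3(io(int),map(float,io(int)),int); no other remaining equation mentions T1. Substituting into the earlier binding gives A := tup3(io(int),tup3(io(int),map(float,io(int)),int),unit).
Delete trivial equation string =?= string.
MGU = { S2 -> io(int), S -> io(int), T -> io(int), A -> tup3(io(int),tup3(io(int),map(float,io(int)),int),unit), T1 -> tup3(io(int),map(float,io(int)),int) }, so T1 -> tup3(io(int),map(float,io(int)),int).

tup3(io(int),map(float,io(int)),int)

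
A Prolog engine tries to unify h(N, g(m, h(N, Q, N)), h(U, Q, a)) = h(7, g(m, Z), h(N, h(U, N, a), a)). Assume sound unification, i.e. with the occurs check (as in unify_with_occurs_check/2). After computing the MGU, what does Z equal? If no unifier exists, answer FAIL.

h(7, h(7, 7, a), 7)

Decompose h/3: N = 7,  g(m, h(N, Q, N)) = g(m, Z),  h(U, Q, a) = h(N, h(U, N, a), a).
Bind N := 7; substituting into the remaining equations gives: g(m, h(7, Q, 7)) = g(m, Z),  h(U, Q, a) = h(7, h(U, 7, a), a).
Decompose g/2: m = m,  h(7, Q, 7) = Z.
Delete trivial equation m = m.
Bind Z := h(7, Q, 7); no other remaining equation mentions Z.
Decompose h/3: U = 7,  Q = h(U, 7, a),  a = a.
Bind U := 7; substituting into the one remaining equation that mentions U gives: Q = h(7, 7, a).
Bind Q := h(7, 7, a); no other remaining equation mentions Q. Substituting into the earlier binding gives Z := h(7, h(7, 7, a), 7).
Delete trivial equation a = a.
MGU = { N = 7, Z = h(7, h(7, 7, a), 7), U = 7, Q = h(7, 7, a) }, so Z = h(7, h(7, 7, a), 7).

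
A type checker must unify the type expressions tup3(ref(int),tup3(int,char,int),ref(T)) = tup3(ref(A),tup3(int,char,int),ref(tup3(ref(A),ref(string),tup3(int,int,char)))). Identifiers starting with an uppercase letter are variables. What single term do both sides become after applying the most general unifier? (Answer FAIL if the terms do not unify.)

Decompose tup3/3: ref(int) = ref(A),  tup3(int,char,int) = tup3(int,char,int),  ref(T) = ref(tup3(ref(A),ref(string),tup3(int,int,char))).
Decompose ref/1: int = A.
Bind A := int; substituting into the one remaining equation that mentions A gives: ref(T) = ref(tup3(ref(int),ref(string),tup3(int,int,char))).
Delete trivial equation tup3(int,char,int) = tup3(int,char,int).
Decompose ref/1: T = tup3(ref(int),ref(string),tup3(int,int,char)).
Bind T := tup3(ref(int),ref(string),tup3(int,int,char)).
Applying the MGU to either side gives tup3(ref(int),tup3(int,char,int),ref(tup3(ref(int),ref(string),tup3(int,int,char)))).

tup3(ref(int),tup3(int,char,int),ref(tup3(ref(int),ref(string),tup3(int,int,char))))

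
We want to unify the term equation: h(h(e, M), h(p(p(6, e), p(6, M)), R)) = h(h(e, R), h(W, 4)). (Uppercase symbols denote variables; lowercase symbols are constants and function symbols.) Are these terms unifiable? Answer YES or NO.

Decompose h/2: h(e, M) = h(e, R),  h(p(p(6, e), p(6, M)), R) = h(W, 4).
Decompose h/2: e = e,  M = R.
Delete trivial equation e = e.
Bind M := R; substituting into the remaining equation gives: h(p(p(6, e), p(6, R)), R) = h(W, 4).
Decompose h/2: p(p(6, e), p(6, R)) = W,  R = 4.
Bind W := p(p(6, e), p(6, R)); no other remaining equation mentions W.
Bind R := 4. Substituting into the earlier bindings gives M := 4, W := p(p(6, e), p(6, 4)).
No equations remain and no clash or occurs-check failure arose, so a unifier exists.

YES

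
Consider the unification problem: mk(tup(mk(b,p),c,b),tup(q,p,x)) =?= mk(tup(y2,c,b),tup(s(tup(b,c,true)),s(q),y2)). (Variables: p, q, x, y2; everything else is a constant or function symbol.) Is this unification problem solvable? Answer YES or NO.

Decompose mk/2: tup(mk(b,p),c,b) =?= tup(y2,c,b),  tup(q,p,x) =?= tup(s(tup(b,c,true)),s(q),y2).
Decompose tup/3: mk(b,p) =?= y2,  c =?= c,  b =?= b.
Bind y2 := mk(b,p); substituting into the one remaining equation that mentions y2 gives: tup(q,p,x) =?= tup(s(tup(b,c,true)),s(q),mk(b,p)).
Delete trivial equation c =?= c.
Delete trivial equation b =?= b.
Decompose tup/3: q =?= s(tup(b,c,true)),  p =?= s(q),  x =?= mk(b,p).
Bind q := s(tup(b,c,true)); substituting into the one remaining equation that mentions q gives: p =?= s(s(tup(b,c,true))).
Bind p := s(s(tup(b,c,true))); substituting into the remaining equation gives: x =?= mk(b,s(s(tup(b,c,true)))). Substituting into the earlier binding gives y2 := mk(b,s(s(tup(b,c,true)))).
Bind x := mk(b,s(s(tup(b,c,true)))).
No equations remain and no clash or occurs-check failure arose, so a unifier exists.

YES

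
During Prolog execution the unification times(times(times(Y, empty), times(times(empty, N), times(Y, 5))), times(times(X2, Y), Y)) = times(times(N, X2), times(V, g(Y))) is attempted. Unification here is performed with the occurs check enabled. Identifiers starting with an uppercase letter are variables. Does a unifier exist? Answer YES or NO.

NO

Decompose times/2: times(times(Y, empty), times(times(empty, N), times(Y, 5))) = times(N, X2),  times(times(X2, Y), Y) = times(V, g(Y)).
Decompose times/2: times(Y, empty) = N,  times(times(empty, N), times(Y, 5)) = X2.
Bind N := times(Y, empty); substituting into the one remaining equation that mentions N gives: times(times(empty, times(Y, empty)), times(Y, 5)) = X2.
Bind X2 := times(times(empty, times(Y, empty)), times(Y, 5)); substituting into the remaining equation gives: times(times(times(times(empty, times(Y, empty)), times(Y, 5)), Y), Y) = times(V, g(Y)).
Decompose times/2: times(times(times(empty, times(Y, empty)), times(Y, 5)), Y) = V,  Y = g(Y).
Bind V := times(times(times(empty, times(Y, empty)), times(Y, 5)), Y); no other remaining equation mentions V.
Occurs check fails: Y occurs in g(Y); the equation Y = g(Y) has no finite solution.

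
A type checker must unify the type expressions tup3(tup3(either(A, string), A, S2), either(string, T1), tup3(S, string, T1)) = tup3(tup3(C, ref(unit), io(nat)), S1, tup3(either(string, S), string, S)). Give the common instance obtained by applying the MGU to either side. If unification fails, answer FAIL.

FAIL

Decompose tup3/3: tup3(either(A, string), A, S2) = tup3(C, ref(unit), io(nat)),  either(string, T1) = S1,  tup3(S, string, T1) = tup3(either(string, S), string, S).
Decompose tup3/3: either(A, string) = C,  A = ref(unit),  S2 = io(nat).
Bind C := either(A, string); no other remaining equation mentions C.
Bind A := ref(unit); no other remaining equation mentions A. Substituting into the earlier binding gives C := either(ref(unit), string).
Bind S2 := io(nat); no other remaining equation mentions S2.
Bind S1 := either(string, T1); no other remaining equation mentions S1.
Decompose tup3/3: S = either(string, S),  string = string,  T1 = S.
Occurs check fails: S occurs in either(string, S); the equation S = either(string, S) has no finite solution.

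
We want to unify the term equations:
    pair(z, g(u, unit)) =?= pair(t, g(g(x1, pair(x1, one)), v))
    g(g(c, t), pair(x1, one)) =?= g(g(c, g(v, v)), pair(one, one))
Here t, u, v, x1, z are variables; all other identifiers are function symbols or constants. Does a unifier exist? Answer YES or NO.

YES

Decompose pair/2: z =?= t,  g(u, unit) =?= g(g(x1, pair(x1, one)), v).
Bind z := t; no other remaining equation mentions z.
Decompose g/2: u =?= g(x1, pair(x1, one)),  unit =?= v.
Bind u := g(x1, pair(x1, one)); no other remaining equation mentions u.
Bind v := unit; substituting into the remaining equation gives: g(g(c, t), pair(x1, one)) =?= g(g(c, g(unit, unit)), pair(one, one)).
Decompose g/2: g(c, t) =?= g(c, g(unit, unit)),  pair(x1, one) =?= pair(one, one).
Decompose g/2: c =?= c,  t =?= g(unit, unit).
Delete trivial equation c =?= c.
Bind t := g(unit, unit); no other remaining equation mentions t. Substituting into the earlier binding gives z := g(unit, unit).
Decompose pair/2: x1 =?= one,  one =?= one.
Bind x1 := one; no other remaining equation mentions x1. Substituting into the earlier binding gives u := g(one, pair(one, one)).
Delete trivial equation one =?= one.
No equations remain and no clash or occurs-check failure arose, so a unifier exists.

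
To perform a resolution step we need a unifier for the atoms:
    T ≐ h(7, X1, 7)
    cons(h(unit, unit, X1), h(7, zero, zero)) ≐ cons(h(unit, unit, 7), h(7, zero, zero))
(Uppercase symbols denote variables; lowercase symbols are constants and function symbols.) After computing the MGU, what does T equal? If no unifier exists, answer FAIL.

Bind T := h(7, X1, 7); no other remaining equation mentions T.
Decompose cons/2: h(unit, unit, X1) ≐ h(unit, unit, 7),  h(7, zero, zero) ≐ h(7, zero, zero).
Decompose h/3: unit ≐ unit,  unit ≐ unit,  X1 ≐ 7.
Delete trivial equation unit ≐ unit.
Delete trivial equation unit ≐ unit.
Bind X1 := 7; no other remaining equation mentions X1. Substituting into the earlier binding gives T := h(7, 7, 7).
Delete trivial equation h(7, zero, zero) ≐ h(7, zero, zero).
MGU = { T := h(7, 7, 7), X1 := 7 }, so T := h(7, 7, 7).

h(7, 7, 7)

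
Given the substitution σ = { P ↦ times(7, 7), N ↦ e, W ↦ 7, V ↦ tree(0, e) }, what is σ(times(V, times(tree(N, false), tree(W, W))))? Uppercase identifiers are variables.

times(tree(0, e), times(tree(e, false), tree(7, 7)))

Replace each occurrence of N with e.
Replace each occurrence of W with 7.
Replace each occurrence of V with tree(0, e).
Result: times(tree(0, e), times(tree(e, false), tree(7, 7))).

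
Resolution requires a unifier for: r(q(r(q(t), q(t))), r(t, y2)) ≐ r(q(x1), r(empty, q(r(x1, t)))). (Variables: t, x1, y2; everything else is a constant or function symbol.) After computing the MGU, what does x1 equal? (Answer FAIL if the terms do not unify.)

r(q(empty), q(empty))

Decompose r/2: q(r(q(t), q(t))) ≐ q(x1),  r(t, y2) ≐ r(empty, q(r(x1, t))).
Decompose q/1: r(q(t), q(t)) ≐ x1.
Bind x1 := r(q(t), q(t)); substituting into the remaining equation gives: r(t, y2) ≐ r(empty, q(r(r(q(t), q(t)), t))).
Decompose r/2: t ≐ empty,  y2 ≐ q(r(r(q(t), q(t)), t)).
Bind t := empty; substituting into the remaining equation gives: y2 ≐ q(r(r(q(empty), q(empty)), empty)). Substituting into the earlier binding gives x1 := r(q(empty), q(empty)).
Bind y2 := q(r(r(q(empty), q(empty)), empty)).
MGU = { x1 ↦ r(q(empty), q(empty)), t ↦ empty, y2 ↦ q(r(r(q(empty), q(empty)), empty)) }, so x1 ↦ r(q(empty), q(empty)).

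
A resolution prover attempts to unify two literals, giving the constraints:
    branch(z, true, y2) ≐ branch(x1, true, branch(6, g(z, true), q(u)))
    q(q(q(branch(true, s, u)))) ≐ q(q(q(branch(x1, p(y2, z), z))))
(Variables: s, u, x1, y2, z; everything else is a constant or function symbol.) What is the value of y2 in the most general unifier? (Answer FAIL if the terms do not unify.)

branch(6, g(true, true), q(true))

Decompose branch/3: z ≐ x1,  true ≐ true,  y2 ≐ branch(6, g(z, true), q(u)).
Bind z := x1; substituting into the 2 remaining equations that mention z gives: y2 ≐ branch(6, g(x1, true), q(u)),  q(q(q(branch(true, s, u)))) ≐ q(q(q(branch(x1, p(y2, x1), x1)))).
Delete trivial equation true ≐ true.
Bind y2 := branch(6, g(x1, true), q(u)); substituting into the remaining equation gives: q(q(q(branch(true, s, u)))) ≐ q(q(q(branch(x1, p(branch(6, g(x1, true), q(u)), x1), x1)))).
Decompose q/1: q(q(branch(true, s, u))) ≐ q(q(branch(x1, p(branch(6, g(x1, true), q(u)), x1), x1))).
Decompose q/1: q(branch(true, s, u)) ≐ q(branch(x1, p(branch(6, g(x1, true), q(u)), x1), x1)).
Decompose q/1: branch(true, s, u) ≐ branch(x1, p(branch(6, g(x1, true), q(u)), x1), x1).
Decompose branch/3: true ≐ x1,  s ≐ p(branch(6, g(x1, true), q(u)), x1),  u ≐ x1.
Bind x1 := true; substituting into the remaining equations gives: s ≐ p(branch(6, g(true, true), q(u)), true),  u ≐ true. Substituting into the earlier bindings gives z := true, y2 := branch(6, g(true, true), q(u)).
Bind s := p(branch(6, g(true, true), q(u)), true); no other remaining equation mentions s.
Bind u := true. Substituting into the earlier bindings gives y2 := branch(6, g(true, true), q(true)), s := p(branch(6, g(true, true), q(true)), true).
MGU = { z -> true, y2 -> branch(6, g(true, true), q(true)), x1 -> true, s -> p(branch(6, g(true, true), q(true)), true), u -> true }, so y2 -> branch(6, g(true, true), q(true)).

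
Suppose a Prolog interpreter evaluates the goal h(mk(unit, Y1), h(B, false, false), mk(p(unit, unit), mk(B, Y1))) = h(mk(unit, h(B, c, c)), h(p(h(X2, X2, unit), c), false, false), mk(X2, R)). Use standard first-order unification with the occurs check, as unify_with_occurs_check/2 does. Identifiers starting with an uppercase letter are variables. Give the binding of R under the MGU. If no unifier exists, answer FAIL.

mk(p(h(p(unit, unit), p(unit, unit), unit), c), h(p(h(p(unit, unit), p(unit, unit), unit), c), c, c))

Decompose h/3: mk(unit, Y1) = mk(unit, h(B, c, c)),  h(B, false, false) = h(p(h(X2, X2, unit), c), false, false),  mk(p(unit, unit), mk(B, Y1)) = mk(X2, R).
Decompose mk/2: unit = unit,  Y1 = h(B, c, c).
Delete trivial equation unit = unit.
Bind Y1 := h(B, c, c); substituting into the one remaining equation that mentions Y1 gives: mk(p(unit, unit), mk(B, h(B, c, c))) = mk(X2, R).
Decompose h/3: B = p(h(X2, X2, unit), c),  false = false,  false = false.
Bind B := p(h(X2, X2, unit), c); substituting into the one remaining equation that mentions B gives: mk(p(unit, unit), mk(p(h(X2, X2, unit), c), h(p(h(X2, X2, unit), c), c, c))) = mk(X2, R). Substituting into the earlier binding gives Y1 := h(p(h(X2, X2, unit), c), c, c).
Delete trivial equation false = false.
Delete trivial equation false = false.
Decompose mk/2: p(unit, unit) = X2,  mk(p(h(X2, X2, unit), c), h(p(h(X2, X2, unit), c), c, c)) = R.
Bind X2 := p(unit, unit); substituting into the remaining equation gives: mk(p(h(p(unit, unit), p(unit, unit), unit), c), h(p(h(p(unit, unit), p(unit, unit), unit), c), c, c)) = R. Substituting into the earlier bindings gives Y1 := h(p(h(p(unit, unit), p(unit, unit), unit), c), c, c), B := p(h(p(unit, unit), p(unit, unit), unit), c).
Bind R := mk(p(h(p(unit, unit), p(unit, unit), unit), c), h(p(h(p(unit, unit), p(unit, unit), unit), c), c, c)).
MGU = { Y1 = h(p(h(p(unit, unit), p(unit, unit), unit), c), c, c), B = p(h(p(unit, unit), p(unit, unit), unit), c), X2 = p(unit, unit), R = mk(p(h(p(unit, unit), p(unit, unit), unit), c), h(p(h(p(unit, unit), p(unit, unit), unit), c), c, c)) }, so R = mk(p(h(p(unit, unit), p(unit, unit), unit), c), h(p(h(p(unit, unit), p(unit, unit), unit), c), c, c)).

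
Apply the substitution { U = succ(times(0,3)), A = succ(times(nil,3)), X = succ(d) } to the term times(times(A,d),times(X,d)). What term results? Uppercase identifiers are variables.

times(times(succ(times(nil,3)),d),times(succ(d),d))

Replace each occurrence of A with succ(times(nil,3)).
Replace each occurrence of X with succ(d).
Result: times(times(succ(times(nil,3)),d),times(succ(d),d)).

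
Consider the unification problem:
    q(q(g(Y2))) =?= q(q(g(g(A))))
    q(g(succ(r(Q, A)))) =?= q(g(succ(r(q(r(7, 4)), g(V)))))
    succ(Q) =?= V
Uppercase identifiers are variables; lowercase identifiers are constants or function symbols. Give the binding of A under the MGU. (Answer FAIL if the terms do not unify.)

Decompose q/1: q(g(Y2)) =?= q(g(g(A))).
Decompose q/1: g(Y2) =?= g(g(A)).
Decompose g/1: Y2 =?= g(A).
Bind Y2 := g(A); no other remaining equation mentions Y2.
Decompose q/1: g(succ(r(Q, A))) =?= g(succ(r(q(r(7, 4)), g(V)))).
Decompose g/1: succ(r(Q, A)) =?= succ(r(q(r(7, 4)), g(V))).
Decompose succ/1: r(Q, A) =?= r(q(r(7, 4)), g(V)).
Decompose r/2: Q =?= q(r(7, 4)),  A =?= g(V).
Bind Q := q(r(7, 4)); substituting into the one remaining equation that mentions Q gives: succ(q(r(7, 4))) =?= V.
Bind A := g(V); no other remaining equation mentions A. Substituting into the earlier binding gives Y2 := g(g(V)).
Bind V := succ(q(r(7, 4))). Substituting into the earlier bindings gives Y2 := g(g(succ(q(r(7, 4))))), A := g(succ(q(r(7, 4)))).
MGU = { Y2 ↦ g(g(succ(q(r(7, 4))))), Q ↦ q(r(7, 4)), A ↦ g(succ(q(r(7, 4)))), V ↦ succ(q(r(7, 4))) }, so A ↦ g(succ(q(r(7, 4)))).

g(succ(q(r(7, 4))))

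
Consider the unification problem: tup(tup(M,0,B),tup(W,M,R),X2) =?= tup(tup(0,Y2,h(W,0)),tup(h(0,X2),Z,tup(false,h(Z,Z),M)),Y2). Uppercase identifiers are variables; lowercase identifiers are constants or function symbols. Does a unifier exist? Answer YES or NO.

Decompose tup/3: tup(M,0,B) =?= tup(0,Y2,h(W,0)),  tup(W,M,R) =?= tup(h(0,X2),Z,tup(false,h(Z,Z),M)),  X2 =?= Y2.
Decompose tup/3: M =?= 0,  0 =?= Y2,  B =?= h(W,0).
Bind M := 0; substituting into the one remaining equation that mentions M gives: tup(W,0,R) =?= tup(h(0,X2),Z,tup(false,h(Z,Z),0)).
Bind Y2 := 0; substituting into the one remaining equation that mentions Y2 gives: X2 =?= 0.
Bind B := h(W,0); no other remaining equation mentions B.
Decompose tup/3: W =?= h(0,X2),  0 =?= Z,  R =?= tup(false,h(Z,Z),0).
Bind W := h(0,X2); no other remaining equation mentions W. Substituting into the earlier binding gives B := h(h(0,X2),0).
Bind Z := 0; substituting into the one remaining equation that mentions Z gives: R =?= tup(false,h(0,0),0).
Bind R := tup(false,h(0,0),0); no other remaining equation mentions R.
Bind X2 := 0. Substituting into the earlier bindings gives B := h(h(0,0),0), W := h(0,0).
No equations remain and no clash or occurs-check failure arose, so a unifier exists.

YES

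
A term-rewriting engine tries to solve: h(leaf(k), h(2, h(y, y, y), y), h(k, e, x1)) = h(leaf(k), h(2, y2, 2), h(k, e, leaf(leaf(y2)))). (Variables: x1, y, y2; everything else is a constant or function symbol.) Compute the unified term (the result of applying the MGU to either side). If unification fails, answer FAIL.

Decompose h/3: leaf(k) = leaf(k),  h(2, h(y, y, y), y) = h(2, y2, 2),  h(k, e, x1) = h(k, e, leaf(leaf(y2))).
Delete trivial equation leaf(k) = leaf(k).
Decompose h/3: 2 = 2,  h(y, y, y) = y2,  y = 2.
Delete trivial equation 2 = 2.
Bind y2 := h(y, y, y); substituting into the one remaining equation that mentions y2 gives: h(k, e, x1) = h(k, e, leaf(leaf(h(y, y, y)))).
Bind y := 2; substituting into the remaining equation gives: h(k, e, x1) = h(k, e, leaf(leaf(h(2, 2, 2)))). Substituting into the earlier binding gives y2 := h(2, 2, 2).
Decompose h/3: k = k,  e = e,  x1 = leaf(leaf(h(2, 2, 2))).
Delete trivial equation k = k.
Delete trivial equation e = e.
Bind x1 := leaf(leaf(h(2, 2, 2))).
Applying the MGU to either side gives h(leaf(k), h(2, h(2, 2, 2), 2), h(k, e, leaf(leaf(h(2, 2, 2))))).

h(leaf(k), h(2, h(2, 2, 2), 2), h(k, e, leaf(leaf(h(2, 2, 2)))))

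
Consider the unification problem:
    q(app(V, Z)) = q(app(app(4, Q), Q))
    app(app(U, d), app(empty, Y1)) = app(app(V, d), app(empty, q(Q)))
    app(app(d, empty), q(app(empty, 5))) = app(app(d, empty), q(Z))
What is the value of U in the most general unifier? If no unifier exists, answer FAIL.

app(4, app(empty, 5))

Decompose q/1: app(V, Z) = app(app(4, Q), Q).
Decompose app/2: V = app(4, Q),  Z = Q.
Bind V := app(4, Q); substituting into the one remaining equation that mentions V gives: app(app(U, d), app(empty, Y1)) = app(app(app(4, Q), d), app(empty, q(Q))).
Bind Z := Q; substituting into the one remaining equation that mentions Z gives: app(app(d, empty), q(app(empty, 5))) = app(app(d, empty), q(Q)).
Decompose app/2: app(U, d) = app(app(4, Q), d),  app(empty, Y1) = app(empty, q(Q)).
Decompose app/2: U = app(4, Q),  d = d.
Bind U := app(4, Q); no other remaining equation mentions U.
Delete trivial equation d = d.
Decompose app/2: empty = empty,  Y1 = q(Q).
Delete trivial equation empty = empty.
Bind Y1 := q(Q); no other remaining equation mentions Y1.
Decompose app/2: app(d, empty) = app(d, empty),  q(app(empty, 5)) = q(Q).
Delete trivial equation app(d, empty) = app(d, empty).
Decompose q/1: app(empty, 5) = Q.
Bind Q := app(empty, 5). Substituting into the earlier bindings gives V := app(4, app(empty, 5)), Z := app(empty, 5), U := app(4, app(empty, 5)), Y1 := q(app(empty, 5)).
MGU = { V ↦ app(4, app(empty, 5)), Z ↦ app(empty, 5), U ↦ app(4, app(empty, 5)), Y1 ↦ q(app(empty, 5)), Q ↦ app(empty, 5) }, so U ↦ app(4, app(empty, 5)).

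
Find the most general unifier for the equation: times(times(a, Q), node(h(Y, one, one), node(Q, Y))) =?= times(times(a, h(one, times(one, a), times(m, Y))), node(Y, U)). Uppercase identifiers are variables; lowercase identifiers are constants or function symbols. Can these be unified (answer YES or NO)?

NO

Decompose times/2: times(a, Q) =?= times(a, h(one, times(one, a), times(m, Y))),  node(h(Y, one, one), node(Q, Y)) =?= node(Y, U).
Decompose times/2: a =?= a,  Q =?= h(one, times(one, a), times(m, Y)).
Delete trivial equation a =?= a.
Bind Q := h(one, times(one, a), times(m, Y)); substituting into the remaining equation gives: node(h(Y, one, one), node(h(one, times(one, a), times(m, Y)), Y)) =?= node(Y, U).
Decompose node/2: h(Y, one, one) =?= Y,  node(h(one, times(one, a), times(m, Y)), Y) =?= U.
Occurs check fails: Y occurs in h(Y, one, one); the equation Y =?= h(Y, one, one) has no finite solution.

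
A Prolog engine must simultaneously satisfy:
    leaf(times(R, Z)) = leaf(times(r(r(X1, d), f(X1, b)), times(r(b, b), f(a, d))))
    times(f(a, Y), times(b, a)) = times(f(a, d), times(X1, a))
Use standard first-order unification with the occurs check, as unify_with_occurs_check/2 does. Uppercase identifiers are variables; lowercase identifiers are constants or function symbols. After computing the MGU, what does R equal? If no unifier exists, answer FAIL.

Decompose leaf/1: times(R, Z) = times(r(r(X1, d), f(X1, b)), times(r(b, b), f(a, d))).
Decompose times/2: R = r(r(X1, d), f(X1, b)),  Z = times(r(b, b), f(a, d)).
Bind R := r(r(X1, d), f(X1, b)); no other remaining equation mentions R.
Bind Z := times(r(b, b), f(a, d)); no other remaining equation mentions Z.
Decompose times/2: f(a, Y) = f(a, d),  times(b, a) = times(X1, a).
Decompose f/2: a = a,  Y = d.
Delete trivial equation a = a.
Bind Y := d; no other remaining equation mentions Y.
Decompose times/2: b = X1,  a = a.
Bind X1 := b; no other remaining equation mentions X1. Substituting into the earlier binding gives R := r(r(b, d), f(b, b)).
Delete trivial equation a = a.
MGU = { R -> r(r(b, d), f(b, b)), Z -> times(r(b, b), f(a, d)), Y -> d, X1 -> b }, so R -> r(r(b, d), f(b, b)).

r(r(b, d), f(b, b))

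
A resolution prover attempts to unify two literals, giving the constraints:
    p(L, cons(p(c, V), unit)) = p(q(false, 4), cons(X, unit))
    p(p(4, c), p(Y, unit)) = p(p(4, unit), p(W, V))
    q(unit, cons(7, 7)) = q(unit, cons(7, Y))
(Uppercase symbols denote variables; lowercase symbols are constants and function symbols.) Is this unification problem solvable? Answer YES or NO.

Decompose p/2: L = q(false, 4),  cons(p(c, V), unit) = cons(X, unit).
Bind L := q(false, 4); no other remaining equation mentions L.
Decompose cons/2: p(c, V) = X,  unit = unit.
Bind X := p(c, V); no other remaining equation mentions X.
Delete trivial equation unit = unit.
Decompose p/2: p(4, c) = p(4, unit),  p(Y, unit) = p(W, V).
Decompose p/2: 4 = 4,  c = unit.
Delete trivial equation 4 = 4.
Clash: constants c and unit differ; no unifier exists.

NO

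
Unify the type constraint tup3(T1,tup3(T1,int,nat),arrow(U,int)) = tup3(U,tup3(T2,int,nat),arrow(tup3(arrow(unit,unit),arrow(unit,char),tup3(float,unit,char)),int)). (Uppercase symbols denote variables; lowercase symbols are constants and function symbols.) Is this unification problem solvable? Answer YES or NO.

YES

Decompose tup3/3: T1 = U,  tup3(T1,int,nat) = tup3(T2,int,nat),  arrow(U,int) = arrow(tup3(arrow(unit,unit),arrow(unit,char),tup3(float,unit,char)),int).
Bind T1 := U; substituting into the one remaining equation that mentions T1 gives: tup3(U,int,nat) = tup3(T2,int,nat).
Decompose tup3/3: U = T2,  int = int,  nat = nat.
Bind U := T2; substituting into the one remaining equation that mentions U gives: arrow(T2,int) = arrow(tup3(arrow(unit,unit),arrow(unit,char),tup3(float,unit,char)),int). Substituting into the earlier binding gives T1 := T2.
Delete trivial equation int = int.
Delete trivial equation nat = nat.
Decompose arrow/2: T2 = tup3(arrow(unit,unit),arrow(unit,char),tup3(float,unit,char)),  int = int.
Bind T2 := tup3(arrow(unit,unit),arrow(unit,char),tup3(float,unit,char)); no other remaining equation mentions T2. Substituting into the earlier bindings gives T1 := tup3(arrow(unit,unit),arrow(unit,char),tup3(float,unit,char)), U := tup3(arrow(unit,unit),arrow(unit,char),tup3(float,unit,char)).
Delete trivial equation int = int.
No equations remain and no clash or occurs-check failure arose, so a unifier exists.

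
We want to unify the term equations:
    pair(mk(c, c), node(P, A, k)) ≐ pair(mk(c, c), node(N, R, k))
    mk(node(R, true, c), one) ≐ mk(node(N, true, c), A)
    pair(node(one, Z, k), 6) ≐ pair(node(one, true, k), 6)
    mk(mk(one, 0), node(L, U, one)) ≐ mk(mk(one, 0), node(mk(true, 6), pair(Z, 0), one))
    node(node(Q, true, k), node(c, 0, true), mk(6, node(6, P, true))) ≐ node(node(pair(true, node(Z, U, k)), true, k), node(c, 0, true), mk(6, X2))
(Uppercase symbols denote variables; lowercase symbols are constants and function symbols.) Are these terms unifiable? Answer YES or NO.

Decompose pair/2: mk(c, c) ≐ mk(c, c),  node(P, A, k) ≐ node(N, R, k).
Delete trivial equation mk(c, c) ≐ mk(c, c).
Decompose node/3: P ≐ N,  A ≐ R,  k ≐ k.
Bind P := N; substituting into the one remaining equation that mentions P gives: node(node(Q, true, k), node(c, 0, true), mk(6, node(6, N, true))) ≐ node(node(pair(true, node(Z, U, k)), true, k), node(c, 0, true), mk(6, X2)).
Bind A := R; substituting into the one remaining equation that mentions A gives: mk(node(R, true, c), one) ≐ mk(node(N, true, c), R).
Delete trivial equation k ≐ k.
Decompose mk/2: node(R, true, c) ≐ node(N, true, c),  one ≐ R.
Decompose node/3: R ≐ N,  true ≐ true,  c ≐ c.
Bind R := N; substituting into the one remaining equation that mentions R gives: one ≐ N. Substituting into the earlier binding gives A := N.
Delete trivial equation true ≐ true.
Delete trivial equation c ≐ c.
Bind N := one; substituting into the one remaining equation that mentions N gives: node(node(Q, true, k), node(c, 0, true), mk(6, node(6, one, true))) ≐ node(node(pair(true, node(Z, U, k)), true, k), node(c, 0, true), mk(6, X2)). Substituting into the earlier bindings gives P := one, A := one, R := one.
Decompose pair/2: node(one, Z, k) ≐ node(one, true, k),  6 ≐ 6.
Decompose node/3: one ≐ one,  Z ≐ true,  k ≐ k.
Delete trivial equation one ≐ one.
Bind Z := true; substituting into the 2 remaining equations that mention Z gives: mk(mk(one, 0), node(L, U, one)) ≐ mk(mk(one, 0), node(mk(true, 6), pair(true, 0), one)),  node(node(Q, true, k), node(c, 0, true), mk(6, node(6, one, true))) ≐ node(node(pair(true, node(true, U, k)), true, k), node(c, 0, true), mk(6, X2)).
Delete trivial equation k ≐ k.
Delete trivial equation 6 ≐ 6.
Decompose mk/2: mk(one, 0) ≐ mk(one, 0),  node(L, U, one) ≐ node(mk(true, 6), pair(true, 0), one).
Delete trivial equation mk(one, 0) ≐ mk(one, 0).
Decompose node/3: L ≐ mk(true, 6),  U ≐ pair(true, 0),  one ≐ one.
Bind L := mk(true, 6); no other remaining equation mentions L.
Bind U := pair(true, 0); substituting into the one remaining equation that mentions U gives: node(node(Q, true, k), node(c, 0, true), mk(6, node(6, one, true))) ≐ node(node(pair(true, node(true, pair(true, 0), k)), true, k), node(c, 0, true), mk(6, X2)).
Delete trivial equation one ≐ one.
Decompose node/3: node(Q, true, k) ≐ node(pair(true, node(true, pair(true, 0), k)), true, k),  node(c, 0, true) ≐ node(c, 0, true),  mk(6, node(6, one, true)) ≐ mk(6, X2).
Decompose node/3: Q ≐ pair(true, node(true, pair(true, 0), k)),  true ≐ true,  k ≐ k.
Bind Q := pair(true, node(true, pair(true, 0), k)); no other remaining equation mentions Q.
Delete trivial equation true ≐ true.
Delete trivial equation k ≐ k.
Delete trivial equation node(c, 0, true) ≐ node(c, 0, true).
Decompose mk/2: 6 ≐ 6,  node(6, one, true) ≐ X2.
Delete trivial equation 6 ≐ 6.
Bind X2 := node(6, one, true).
No equations remain and no clash or occurs-check failure arose, so a unifier exists.

YES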